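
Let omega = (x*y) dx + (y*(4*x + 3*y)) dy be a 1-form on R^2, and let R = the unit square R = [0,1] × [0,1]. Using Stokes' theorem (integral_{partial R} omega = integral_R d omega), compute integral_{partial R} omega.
integral_(partial R) omega = 3/2

Stokes: integral_partial_R omega = integral_R d omega with d omega = (∂Q/∂x - ∂P/∂y) dx ∧ dy.
  ∂Q/∂x = 4*y
  ∂P/∂y = x
  integrand = ∂Q/∂x - ∂P/∂y = -x + 4*y.
Integrating over R: integral_0^1 integral_0^1 (-x + 4*y) dx dy = 3/2.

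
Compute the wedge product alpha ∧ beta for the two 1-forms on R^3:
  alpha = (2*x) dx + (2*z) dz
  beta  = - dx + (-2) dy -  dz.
alpha ∧ beta = (-4*x) dx ∧ dy + (-2*x + 2*z) dx ∧ dz + (4*z) dy ∧ dz

Distribute the wedge, using dx_i ∧ dx_j = -dx_j ∧ dx_i and dx_i ∧ dx_i = 0. For each pair (i, j) with i < j, the coefficient of dx_i ∧ dx_j in alpha ∧ beta is (alpha_i * beta_j - alpha_j * beta_i). Collecting: alpha ∧ beta = (-4*x) dx ∧ dy + (-2*x + 2*z) dx ∧ dz + (4*z) dy ∧ dz.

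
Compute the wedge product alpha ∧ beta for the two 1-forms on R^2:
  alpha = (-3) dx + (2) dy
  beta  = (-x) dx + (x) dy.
alpha ∧ beta = (-x) dx ∧ dy

Distribute the wedge, using dx_i ∧ dx_j = -dx_j ∧ dx_i and dx_i ∧ dx_i = 0. For each pair (i, j) with i < j, the coefficient of dx_i ∧ dx_j in alpha ∧ beta is (alpha_i * beta_j - alpha_j * beta_i). Collecting: alpha ∧ beta = (-x) dx ∧ dy.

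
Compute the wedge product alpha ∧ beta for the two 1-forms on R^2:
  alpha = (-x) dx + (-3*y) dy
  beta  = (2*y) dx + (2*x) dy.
alpha ∧ beta = (-2*x^2 + 6*y^2) dx ∧ dy

Distribute the wedge, using dx_i ∧ dx_j = -dx_j ∧ dx_i and dx_i ∧ dx_i = 0. For each pair (i, j) with i < j, the coefficient of dx_i ∧ dx_j in alpha ∧ beta is (alpha_i * beta_j - alpha_j * beta_i). Collecting: alpha ∧ beta = (-2*x^2 + 6*y^2) dx ∧ dy.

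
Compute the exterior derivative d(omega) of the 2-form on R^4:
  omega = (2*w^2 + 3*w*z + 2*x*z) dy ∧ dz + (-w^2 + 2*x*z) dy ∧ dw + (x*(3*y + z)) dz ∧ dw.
d(omega) = (2*z) dx ∧ dy ∧ dz + (4*w + x + 3*z) dy ∧ dz ∧ dw + (2*z) dx ∧ dy ∧ dw + (3*y + z) dx ∧ dz ∧ dw

For a 2-form omega = sum_{i<j} g_{ij} dx_i ∧ dx_j, the exterior derivative is
  d(omega) = sum_{i<j} d(g_{ij}) ∧ dx_i ∧ dx_j = sum_{i<j, k} (∂g_{ij}/∂x_k) dx_k ∧ dx_i ∧ dx_j.
Expand each term, using dx_k ∧ dx_i ∧ dx_j = sgn(permutation) dx_{(a)} ∧ dx_{(b)} ∧ dx_{(c)} with (a < b < c) sorted:
  d(2*w^2 + 3*w*z + 2*x*z) includes (∂/∂x)(2*w^2 + 3*w*z + 2*x*z) dx = (2*z) dx, which multiplied by dy ∧ dz gives (2*z) dx ∧ dy ∧ dz
  d(2*w^2 + 3*w*z + 2*x*z) includes (∂/∂w)(2*w^2 + 3*w*z + 2*x*z) dw = (4*w + 3*z) dw, which multiplied by dy ∧ dz gives (4*w + 3*z) dy ∧ dz ∧ dw
  d(-w^2 + 2*x*z) includes (∂/∂x)(-w^2 + 2*x*z) dx = (2*z) dx, which multiplied by dy ∧ dw gives (2*z) dx ∧ dy ∧ dw
  d(-w^2 + 2*x*z) includes (∂/∂z)(-w^2 + 2*x*z) dz = (2*x) dz, which multiplied by dy ∧ dw gives (-2*x) dy ∧ dz ∧ dw
  d(x*(3*y + z)) includes (∂/∂x)(x*(3*y + z)) dx = (3*y + z) dx, which multiplied by dz ∧ dw gives (3*y + z) dx ∧ dz ∧ dw
  d(x*(3*y + z)) includes (∂/∂y)(x*(3*y + z)) dy = (3*x) dy, which multiplied by dz ∧ dw gives (3*x) dy ∧ dz ∧ dw
Collecting like 3-forms: d(omega) = (2*z) dx ∧ dy ∧ dz + (4*w + x + 3*z) dy ∧ dz ∧ dw + (2*z) dx ∧ dy ∧ dw + (3*y + z) dx ∧ dz ∧ dw.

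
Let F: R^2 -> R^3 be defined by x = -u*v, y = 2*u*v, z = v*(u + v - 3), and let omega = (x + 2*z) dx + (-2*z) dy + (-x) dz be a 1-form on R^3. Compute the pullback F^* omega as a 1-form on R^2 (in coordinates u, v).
F^* omega = (v^2*(-4*u - 6*v + 18)) du + (u*v*(-4*u - 4*v + 15)) dv

Using F^*(f dg) = (f ∘ F) d(g ∘ F), substitute each coordinate x_i by F_i(u, v) in f_i, and replace dx_i by d F_i = (∂F_i/∂u) du + (∂F_i/∂v) dv.
  For the x component: f_1(F) = v*(u + 2*v - 6); d F_1 = (-v) du + (-u) dv
  For the y component: f_2(F) = 2*v*(-u - v + 3); d F_2 = (2*v) du + (2*u) dv
  For the z component: f_3(F) = u*v; d F_3 = (v) du + (u + 2*v - 3) dv
Combining and collecting du, dv coefficients:
  coeff of du: v^2*(-4*u - 6*v + 18)
  coeff of dv: u*v*(-4*u - 4*v + 15)
F^* omega = (v^2*(-4*u - 6*v + 18)) du + (u*v*(-4*u - 4*v + 15)) dv.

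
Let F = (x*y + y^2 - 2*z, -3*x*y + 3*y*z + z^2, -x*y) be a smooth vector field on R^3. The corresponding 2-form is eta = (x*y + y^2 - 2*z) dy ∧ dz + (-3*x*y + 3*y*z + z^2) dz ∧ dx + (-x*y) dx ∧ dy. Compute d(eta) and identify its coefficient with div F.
d(eta) = (-3*x + y + 3*z) dx ∧ dy ∧ dz; div F = -3*x + y + 3*z

For a 2-form in R^3 of the form above, applying d gives a 3-form with coefficient ∂P/∂x + ∂Q/∂y + ∂R/∂z:
  ∂P/∂x = y
  ∂Q/∂y = -3*x + 3*z
  ∂R/∂z = 0
Sum = -3*x + y + 3*z, which is exactly div F.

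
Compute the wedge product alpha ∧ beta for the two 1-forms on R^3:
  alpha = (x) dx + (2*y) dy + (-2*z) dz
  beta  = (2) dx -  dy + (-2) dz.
alpha ∧ beta = (-x - 4*y) dx ∧ dy + (-2*x + 4*z) dx ∧ dz + (-4*y - 2*z) dy ∧ dz

Distribute the wedge, using dx_i ∧ dx_j = -dx_j ∧ dx_i and dx_i ∧ dx_i = 0. For each pair (i, j) with i < j, the coefficient of dx_i ∧ dx_j in alpha ∧ beta is (alpha_i * beta_j - alpha_j * beta_i). Collecting: alpha ∧ beta = (-x - 4*y) dx ∧ dy + (-2*x + 4*z) dx ∧ dz + (-4*y - 2*z) dy ∧ dz.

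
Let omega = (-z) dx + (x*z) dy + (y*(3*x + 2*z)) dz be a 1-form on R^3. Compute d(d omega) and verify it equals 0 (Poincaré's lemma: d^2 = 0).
d(d omega) = 0

Step 1: d omega = sum_{i<j} (∂f_j/∂x_i - ∂f_i/∂x_j) dx_i ∧ dx_j:
  coeff of dx ∧ dy: z
  coeff of dx ∧ dz: 3*y + 1
  coeff of dy ∧ dz: 2*x + 2*z
Step 2: Apply d again to each 2-form coefficient. The only possible 3-form in R^3 is dx ∧ dy ∧ dz, with coefficient
  ∂(coeff of dy∧dz)/∂x - ∂(coeff of dx∧dz)/∂y + ∂(coeff of dx∧dy)/∂z
  = ∂/∂x (2*x + 2*z) - ∂/∂y (3*y + 1) + ∂/∂z (z).
Each of these terms simplifies to sums of mixed partials that cancel in pairs. The result is 0 (by equality of mixed partials for smooth functions — Schwarz / Clairaut).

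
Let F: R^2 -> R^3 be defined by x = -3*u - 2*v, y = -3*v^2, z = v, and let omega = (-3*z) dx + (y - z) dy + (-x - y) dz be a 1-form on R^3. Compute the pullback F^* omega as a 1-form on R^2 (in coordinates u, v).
F^* omega = (9*v) du + (3*u + 18*v^3 + 9*v^2 + 8*v) dv

Using F^*(f dg) = (f ∘ F) d(g ∘ F), substitute each coordinate x_i by F_i(u, v) in f_i, and replace dx_i by d F_i = (∂F_i/∂u) du + (∂F_i/∂v) dv.
  For the x component: f_1(F) = -3*v; d F_1 = (-3) du + (-2) dv
  For the y component: f_2(F) = v*(-3*v - 1); d F_2 = (0) du + (-6*v) dv
  For the z component: f_3(F) = 3*u + 3*v^2 + 2*v; d F_3 = (0) du + (1) dv
Combining and collecting du, dv coefficients:
  coeff of du: 9*v
  coeff of dv: 3*u + 18*v^3 + 9*v^2 + 8*v
F^* omega = (9*v) du + (3*u + 18*v^3 + 9*v^2 + 8*v) dv.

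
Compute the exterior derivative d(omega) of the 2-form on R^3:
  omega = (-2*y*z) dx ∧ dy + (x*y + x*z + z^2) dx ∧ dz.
d(omega) = (-x - 2*y) dx ∧ dy ∧ dz

For a 2-form omega = sum_{i<j} g_{ij} dx_i ∧ dx_j, the exterior derivative is
  d(omega) = sum_{i<j} d(g_{ij}) ∧ dx_i ∧ dx_j = sum_{i<j, k} (∂g_{ij}/∂x_k) dx_k ∧ dx_i ∧ dx_j.
Expand each term, using dx_k ∧ dx_i ∧ dx_j = sgn(permutation) dx_{(a)} ∧ dx_{(b)} ∧ dx_{(c)} with (a < b < c) sorted:
  d(-2*y*z) includes (∂/∂z)(-2*y*z) dz = (-2*y) dz, which multiplied by dx ∧ dy gives (-2*y) dx ∧ dy ∧ dz
  d(x*y + x*z + z^2) includes (∂/∂y)(x*y + x*z + z^2) dy = (x) dy, which multiplied by dx ∧ dz gives (-x) dx ∧ dy ∧ dz
Collecting like 3-forms: d(omega) = (-x - 2*y) dx ∧ dy ∧ dz.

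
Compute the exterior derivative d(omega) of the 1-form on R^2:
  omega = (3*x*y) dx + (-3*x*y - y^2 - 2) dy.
d(omega) = (-3*x - 3*y) dx ∧ dy

For a 1-form omega = sum_i f_i dx_i, the exterior derivative is
  d(omega) = sum_{i < j} (∂f_j/∂x_i - ∂f_i/∂x_j) dx_i ∧ dx_j.
  coefficient of dx ∧ dy: ∂f_2/∂x - ∂f_1/∂y = ∂(-3*x*y - y^2 - 2)/∂x - ∂(3*x*y)/∂y = -3*x - 3*y
Assembling: d(omega) = (-3*x - 3*y) dx ∧ dy.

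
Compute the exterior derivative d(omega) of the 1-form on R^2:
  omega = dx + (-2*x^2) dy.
d(omega) = (-4*x) dx ∧ dy

For a 1-form omega = sum_i f_i dx_i, the exterior derivative is
  d(omega) = sum_{i < j} (∂f_j/∂x_i - ∂f_i/∂x_j) dx_i ∧ dx_j.
  coefficient of dx ∧ dy: ∂f_2/∂x - ∂f_1/∂y = ∂(-2*x^2)/∂x - ∂(1)/∂y = -4*x
Assembling: d(omega) = (-4*x) dx ∧ dy.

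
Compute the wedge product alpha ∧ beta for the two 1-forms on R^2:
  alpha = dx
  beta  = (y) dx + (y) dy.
alpha ∧ beta = (y) dx ∧ dy

Distribute the wedge, using dx_i ∧ dx_j = -dx_j ∧ dx_i and dx_i ∧ dx_i = 0. For each pair (i, j) with i < j, the coefficient of dx_i ∧ dx_j in alpha ∧ beta is (alpha_i * beta_j - alpha_j * beta_i). Collecting: alpha ∧ beta = (y) dx ∧ dy.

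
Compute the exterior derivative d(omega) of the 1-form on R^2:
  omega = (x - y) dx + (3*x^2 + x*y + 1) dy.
d(omega) = (6*x + y + 1) dx ∧ dy

For a 1-form omega = sum_i f_i dx_i, the exterior derivative is
  d(omega) = sum_{i < j} (∂f_j/∂x_i - ∂f_i/∂x_j) dx_i ∧ dx_j.
  coefficient of dx ∧ dy: ∂f_2/∂x - ∂f_1/∂y = ∂(3*x^2 + x*y + 1)/∂x - ∂(x - y)/∂y = 6*x + y + 1
Assembling: d(omega) = (6*x + y + 1) dx ∧ dy.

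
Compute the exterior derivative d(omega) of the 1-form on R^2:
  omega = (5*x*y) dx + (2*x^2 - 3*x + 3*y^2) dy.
d(omega) = (-x - 3) dx ∧ dy

For a 1-form omega = sum_i f_i dx_i, the exterior derivative is
  d(omega) = sum_{i < j} (∂f_j/∂x_i - ∂f_i/∂x_j) dx_i ∧ dx_j.
  coefficient of dx ∧ dy: ∂f_2/∂x - ∂f_1/∂y = ∂(2*x^2 - 3*x + 3*y^2)/∂x - ∂(5*x*y)/∂y = -x - 3
Assembling: d(omega) = (-x - 3) dx ∧ dy.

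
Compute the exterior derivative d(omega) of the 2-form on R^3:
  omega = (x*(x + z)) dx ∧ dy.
d(omega) = (x) dx ∧ dy ∧ dz

For a 2-form omega = sum_{i<j} g_{ij} dx_i ∧ dx_j, the exterior derivative is
  d(omega) = sum_{i<j} d(g_{ij}) ∧ dx_i ∧ dx_j = sum_{i<j, k} (∂g_{ij}/∂x_k) dx_k ∧ dx_i ∧ dx_j.
Expand each term, using dx_k ∧ dx_i ∧ dx_j = sgn(permutation) dx_{(a)} ∧ dx_{(b)} ∧ dx_{(c)} with (a < b < c) sorted:
  d(x*(x + z)) includes (∂/∂z)(x*(x + z)) dz = (x) dz, which multiplied by dx ∧ dy gives (x) dx ∧ dy ∧ dz
Collecting like 3-forms: d(omega) = (x) dx ∧ dy ∧ dz.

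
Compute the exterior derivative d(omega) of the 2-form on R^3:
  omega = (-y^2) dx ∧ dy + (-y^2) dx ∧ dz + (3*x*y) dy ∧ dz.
d(omega) = (5*y) dx ∧ dy ∧ dz

For a 2-form omega = sum_{i<j} g_{ij} dx_i ∧ dx_j, the exterior derivative is
  d(omega) = sum_{i<j} d(g_{ij}) ∧ dx_i ∧ dx_j = sum_{i<j, k} (∂g_{ij}/∂x_k) dx_k ∧ dx_i ∧ dx_j.
Expand each term, using dx_k ∧ dx_i ∧ dx_j = sgn(permutation) dx_{(a)} ∧ dx_{(b)} ∧ dx_{(c)} with (a < b < c) sorted:
  d(-y^2) includes (∂/∂y)(-y^2) dy = (-2*y) dy, which multiplied by dx ∧ dz gives (2*y) dx ∧ dy ∧ dz
  d(3*x*y) includes (∂/∂x)(3*x*y) dx = (3*y) dx, which multiplied by dy ∧ dz gives (3*y) dx ∧ dy ∧ dz
Collecting like 3-forms: d(omega) = (5*y) dx ∧ dy ∧ dz.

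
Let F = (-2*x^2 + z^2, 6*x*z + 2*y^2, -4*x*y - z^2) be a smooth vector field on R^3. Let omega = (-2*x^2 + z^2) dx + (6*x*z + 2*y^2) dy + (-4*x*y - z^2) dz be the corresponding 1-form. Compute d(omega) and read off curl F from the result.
d(omega) = (-10*x) dy ∧ dz + (4*y + 2*z) dz ∧ dx + (6*z) dx ∧ dy; curl F = (-10*x, 4*y + 2*z, 6*z)

d omega = sum_{i<j} (∂f_j/∂x_i - ∂f_i/∂x_j) dx_i ∧ dx_j. Under the identification (dy ∧ dz, dz ∧ dx, dx ∧ dy) ↔ (e_x, e_y, e_z), the coefficients are exactly the components of curl F. Compute:
  ∂R/∂y - ∂Q/∂z = (-4*x) - (6*x) = -10*x
  ∂P/∂z - ∂R/∂x = (2*z) - (-4*y) = 4*y + 2*z
  ∂Q/∂x - ∂P/∂y = (6*z) - (0) = 6*z.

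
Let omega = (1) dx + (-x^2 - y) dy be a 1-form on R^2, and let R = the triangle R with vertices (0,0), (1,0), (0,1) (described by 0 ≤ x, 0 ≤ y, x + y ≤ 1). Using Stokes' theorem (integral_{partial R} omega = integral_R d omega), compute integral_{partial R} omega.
integral_(partial R) omega = -1/3

Stokes: integral_partial_R omega = integral_R d omega with d omega = (∂Q/∂x - ∂P/∂y) dx ∧ dy.
  ∂Q/∂x = -2*x
  ∂P/∂y = 0
  integrand = ∂Q/∂x - ∂P/∂y = -2*x.
Integrating over R: integral_0^1 integral_0^{1-x} (-2*x) dy dx = -1/3.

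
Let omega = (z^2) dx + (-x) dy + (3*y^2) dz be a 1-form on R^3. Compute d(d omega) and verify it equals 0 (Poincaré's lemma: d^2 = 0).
d(d omega) = 0

Step 1: d omega = sum_{i<j} (∂f_j/∂x_i - ∂f_i/∂x_j) dx_i ∧ dx_j:
  coeff of dx ∧ dy: -1
  coeff of dx ∧ dz: -2*z
  coeff of dy ∧ dz: 6*y
Step 2: Apply d again to each 2-form coefficient. The only possible 3-form in R^3 is dx ∧ dy ∧ dz, with coefficient
  ∂(coeff of dy∧dz)/∂x - ∂(coeff of dx∧dz)/∂y + ∂(coeff of dx∧dy)/∂z
  = ∂/∂x (6*y) - ∂/∂y (-2*z) + ∂/∂z (-1).
Each of these terms simplifies to sums of mixed partials that cancel in pairs. The result is 0 (by equality of mixed partials for smooth functions — Schwarz / Clairaut).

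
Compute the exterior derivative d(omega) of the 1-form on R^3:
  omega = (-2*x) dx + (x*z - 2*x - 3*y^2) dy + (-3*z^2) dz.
d(omega) = (z - 2) dx ∧ dy + (-x) dy ∧ dz

For a 1-form omega = sum_i f_i dx_i, the exterior derivative is
  d(omega) = sum_{i < j} (∂f_j/∂x_i - ∂f_i/∂x_j) dx_i ∧ dx_j.
  coefficient of dx ∧ dy: ∂f_2/∂x - ∂f_1/∂y = ∂(x*z - 2*x - 3*y^2)/∂x - ∂(-2*x)/∂y = z - 2
  coefficient of dy ∧ dz: ∂f_3/∂y - ∂f_2/∂z = ∂(-3*z^2)/∂y - ∂(x*z - 2*x - 3*y^2)/∂z = -x
Assembling: d(omega) = (z - 2) dx ∧ dy + (-x) dy ∧ dz.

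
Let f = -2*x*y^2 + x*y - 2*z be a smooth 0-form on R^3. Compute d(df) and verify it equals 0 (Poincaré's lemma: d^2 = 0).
d(df) = 0

Step 1: df = sum_i (∂f/∂x_i) dx_i = (y*(1 - 2*y)) dx + (x*(1 - 4*y)) dy + (-2) dz.
Step 2: Apply d again. Using the 1-form formula, the coefficient of dx ∧ dy in d(df) is ∂^2 f/∂x ∂y - ∂^2 f/∂y ∂x = (1 - 4*y) - (1 - 4*y) = 0 (equality of mixed partials for smooth f).
Similarly for dx ∧ dz and dy ∧ dz — all coefficients vanish. So d(df) = 0.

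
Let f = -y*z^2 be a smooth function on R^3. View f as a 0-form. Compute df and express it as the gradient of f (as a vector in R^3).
df = (0) dx + (-z^2) dy + (-2*y*z) dz; grad f = (0, -z^2, -2*y*z)

For a 0-form f, d f = (∂f/∂x) dx + (∂f/∂y) dy + (∂f/∂z) dz. The components of the vector representation are exactly the entries of grad f in Cartesian coordinates:
  ∂f/∂x = 0
  ∂f/∂y = -z^2
  ∂f/∂z = -2*y*z.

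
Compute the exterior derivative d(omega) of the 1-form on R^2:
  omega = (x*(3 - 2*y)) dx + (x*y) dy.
d(omega) = (2*x + y) dx ∧ dy

For a 1-form omega = sum_i f_i dx_i, the exterior derivative is
  d(omega) = sum_{i < j} (∂f_j/∂x_i - ∂f_i/∂x_j) dx_i ∧ dx_j.
  coefficient of dx ∧ dy: ∂f_2/∂x - ∂f_1/∂y = ∂(x*y)/∂x - ∂(x*(3 - 2*y))/∂y = 2*x + y
Assembling: d(omega) = (2*x + y) dx ∧ dy.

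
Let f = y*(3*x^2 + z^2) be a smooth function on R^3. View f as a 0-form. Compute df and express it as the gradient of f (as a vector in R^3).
df = (6*x*y) dx + (3*x^2 + z^2) dy + (2*y*z) dz; grad f = (6*x*y, 3*x^2 + z^2, 2*y*z)

For a 0-form f, d f = (∂f/∂x) dx + (∂f/∂y) dy + (∂f/∂z) dz. The components of the vector representation are exactly the entries of grad f in Cartesian coordinates:
  ∂f/∂x = 6*x*y
  ∂f/∂y = 3*x^2 + z^2
  ∂f/∂z = 2*y*z.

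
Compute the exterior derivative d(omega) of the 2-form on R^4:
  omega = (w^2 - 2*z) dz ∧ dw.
d(omega) = 0

For a 2-form omega = sum_{i<j} g_{ij} dx_i ∧ dx_j, the exterior derivative is
  d(omega) = sum_{i<j} d(g_{ij}) ∧ dx_i ∧ dx_j = sum_{i<j, k} (∂g_{ij}/∂x_k) dx_k ∧ dx_i ∧ dx_j.
Expand each term, using dx_k ∧ dx_i ∧ dx_j = sgn(permutation) dx_{(a)} ∧ dx_{(b)} ∧ dx_{(c)} with (a < b < c) sorted:

Collecting like 3-forms: d(omega) = 0.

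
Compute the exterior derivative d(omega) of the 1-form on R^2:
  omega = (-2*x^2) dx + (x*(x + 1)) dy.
d(omega) = (2*x + 1) dx ∧ dy

For a 1-form omega = sum_i f_i dx_i, the exterior derivative is
  d(omega) = sum_{i < j} (∂f_j/∂x_i - ∂f_i/∂x_j) dx_i ∧ dx_j.
  coefficient of dx ∧ dy: ∂f_2/∂x - ∂f_1/∂y = ∂(x*(x + 1))/∂x - ∂(-2*x^2)/∂y = 2*x + 1
Assembling: d(omega) = (2*x + 1) dx ∧ dy.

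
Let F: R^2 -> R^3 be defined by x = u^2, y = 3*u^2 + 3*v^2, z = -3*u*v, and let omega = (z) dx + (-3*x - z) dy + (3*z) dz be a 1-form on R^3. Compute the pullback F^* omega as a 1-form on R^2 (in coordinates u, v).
F^* omega = (3*u*(-6*u^2 + 4*u*v + 9*v^2)) du + (9*u*v*(u + 2*v)) dv

Using F^*(f dg) = (f ∘ F) d(g ∘ F), substitute each coordinate x_i by F_i(u, v) in f_i, and replace dx_i by d F_i = (∂F_i/∂u) du + (∂F_i/∂v) dv.
  For the x component: f_1(F) = -3*u*v; d F_1 = (2*u) du + (0) dv
  For the y component: f_2(F) = 3*u*(-u + v); d F_2 = (6*u) du + (6*v) dv
  For the z component: f_3(F) = -9*u*v; d F_3 = (-3*v) du + (-3*u) dv
Combining and collecting du, dv coefficients:
  coeff of du: 3*u*(-6*u^2 + 4*u*v + 9*v^2)
  coeff of dv: 9*u*v*(u + 2*v)
F^* omega = (3*u*(-6*u^2 + 4*u*v + 9*v^2)) du + (9*u*v*(u + 2*v)) dv.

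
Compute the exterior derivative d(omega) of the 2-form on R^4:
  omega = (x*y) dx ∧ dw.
d(omega) = (-x) dx ∧ dy ∧ dw

For a 2-form omega = sum_{i<j} g_{ij} dx_i ∧ dx_j, the exterior derivative is
  d(omega) = sum_{i<j} d(g_{ij}) ∧ dx_i ∧ dx_j = sum_{i<j, k} (∂g_{ij}/∂x_k) dx_k ∧ dx_i ∧ dx_j.
Expand each term, using dx_k ∧ dx_i ∧ dx_j = sgn(permutation) dx_{(a)} ∧ dx_{(b)} ∧ dx_{(c)} with (a < b < c) sorted:
  d(x*y) includes (∂/∂y)(x*y) dy = (x) dy, which multiplied by dx ∧ dw gives (-x) dx ∧ dy ∧ dw
Collecting like 3-forms: d(omega) = (-x) dx ∧ dy ∧ dw.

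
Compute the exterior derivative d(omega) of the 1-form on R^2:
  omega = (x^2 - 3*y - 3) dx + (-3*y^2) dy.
d(omega) = (3) dx ∧ dy

For a 1-form omega = sum_i f_i dx_i, the exterior derivative is
  d(omega) = sum_{i < j} (∂f_j/∂x_i - ∂f_i/∂x_j) dx_i ∧ dx_j.
  coefficient of dx ∧ dy: ∂f_2/∂x - ∂f_1/∂y = ∂(-3*y^2)/∂x - ∂(x^2 - 3*y - 3)/∂y = 3
Assembling: d(omega) = (3) dx ∧ dy.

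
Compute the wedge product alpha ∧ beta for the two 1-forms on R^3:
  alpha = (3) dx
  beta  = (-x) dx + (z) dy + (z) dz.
alpha ∧ beta = (3*z) dx ∧ dy + (3*z) dx ∧ dz

Distribute the wedge, using dx_i ∧ dx_j = -dx_j ∧ dx_i and dx_i ∧ dx_i = 0. For each pair (i, j) with i < j, the coefficient of dx_i ∧ dx_j in alpha ∧ beta is (alpha_i * beta_j - alpha_j * beta_i). Collecting: alpha ∧ beta = (3*z) dx ∧ dy + (3*z) dx ∧ dz.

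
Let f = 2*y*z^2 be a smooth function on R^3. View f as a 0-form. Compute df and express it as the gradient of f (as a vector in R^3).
df = (0) dx + (2*z^2) dy + (4*y*z) dz; grad f = (0, 2*z^2, 4*y*z)

For a 0-form f, d f = (∂f/∂x) dx + (∂f/∂y) dy + (∂f/∂z) dz. The components of the vector representation are exactly the entries of grad f in Cartesian coordinates:
  ∂f/∂x = 0
  ∂f/∂y = 2*z^2
  ∂f/∂z = 4*y*z.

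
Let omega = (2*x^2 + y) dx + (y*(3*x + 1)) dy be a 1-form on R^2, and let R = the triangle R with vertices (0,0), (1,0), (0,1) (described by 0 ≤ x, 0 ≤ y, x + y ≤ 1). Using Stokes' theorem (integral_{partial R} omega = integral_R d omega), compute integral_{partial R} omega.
integral_(partial R) omega = 0

Stokes: integral_partial_R omega = integral_R d omega with d omega = (∂Q/∂x - ∂P/∂y) dx ∧ dy.
  ∂Q/∂x = 3*y
  ∂P/∂y = 1
  integrand = ∂Q/∂x - ∂P/∂y = 3*y - 1.
Integrating over R: integral_0^1 integral_0^{1-x} (3*y - 1) dy dx = 0.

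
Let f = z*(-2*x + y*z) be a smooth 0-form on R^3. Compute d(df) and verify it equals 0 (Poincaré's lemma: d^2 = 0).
d(df) = 0

Step 1: df = sum_i (∂f/∂x_i) dx_i = (-2*z) dx + (z^2) dy + (-2*x + 2*y*z) dz.
Step 2: Apply d again. Using the 1-form formula, the coefficient of dx ∧ dy in d(df) is ∂^2 f/∂x ∂y - ∂^2 f/∂y ∂x = (0) - (0) = 0 (equality of mixed partials for smooth f).
Similarly for dx ∧ dz and dy ∧ dz — all coefficients vanish. So d(df) = 0.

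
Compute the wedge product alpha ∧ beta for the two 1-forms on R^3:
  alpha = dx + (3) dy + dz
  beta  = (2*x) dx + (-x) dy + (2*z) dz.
alpha ∧ beta = (-7*x) dx ∧ dy + (-2*x + 2*z) dx ∧ dz + (x + 6*z) dy ∧ dz

Distribute the wedge, using dx_i ∧ dx_j = -dx_j ∧ dx_i and dx_i ∧ dx_i = 0. For each pair (i, j) with i < j, the coefficient of dx_i ∧ dx_j in alpha ∧ beta is (alpha_i * beta_j - alpha_j * beta_i). Collecting: alpha ∧ beta = (-7*x) dx ∧ dy + (-2*x + 2*z) dx ∧ dz + (x + 6*z) dy ∧ dz.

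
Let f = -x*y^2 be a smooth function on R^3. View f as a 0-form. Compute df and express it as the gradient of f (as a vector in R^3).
df = (-y^2) dx + (-2*x*y) dy + (0) dz; grad f = (-y^2, -2*x*y, 0)

For a 0-form f, d f = (∂f/∂x) dx + (∂f/∂y) dy + (∂f/∂z) dz. The components of the vector representation are exactly the entries of grad f in Cartesian coordinates:
  ∂f/∂x = -y^2
  ∂f/∂y = -2*x*y
  ∂f/∂z = 0.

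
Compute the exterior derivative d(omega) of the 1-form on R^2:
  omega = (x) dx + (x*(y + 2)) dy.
d(omega) = (y + 2) dx ∧ dy

For a 1-form omega = sum_i f_i dx_i, the exterior derivative is
  d(omega) = sum_{i < j} (∂f_j/∂x_i - ∂f_i/∂x_j) dx_i ∧ dx_j.
  coefficient of dx ∧ dy: ∂f_2/∂x - ∂f_1/∂y = ∂(x*(y + 2))/∂x - ∂(x)/∂y = y + 2
Assembling: d(omega) = (y + 2) dx ∧ dy.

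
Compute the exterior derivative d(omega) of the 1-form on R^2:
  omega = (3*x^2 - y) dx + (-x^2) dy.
d(omega) = (1 - 2*x) dx ∧ dy

For a 1-form omega = sum_i f_i dx_i, the exterior derivative is
  d(omega) = sum_{i < j} (∂f_j/∂x_i - ∂f_i/∂x_j) dx_i ∧ dx_j.
  coefficient of dx ∧ dy: ∂f_2/∂x - ∂f_1/∂y = ∂(-x^2)/∂x - ∂(3*x^2 - y)/∂y = 1 - 2*x
Assembling: d(omega) = (1 - 2*x) dx ∧ dy.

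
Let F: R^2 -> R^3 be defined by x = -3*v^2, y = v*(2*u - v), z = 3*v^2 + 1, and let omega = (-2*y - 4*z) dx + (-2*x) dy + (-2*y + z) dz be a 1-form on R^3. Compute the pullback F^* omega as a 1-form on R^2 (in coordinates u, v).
F^* omega = (12*v^3) du + (6*v*(2*u*v + 13*v^2 + 5)) dv

Using F^*(f dg) = (f ∘ F) d(g ∘ F), substitute each coordinate x_i by F_i(u, v) in f_i, and replace dx_i by d F_i = (∂F_i/∂u) du + (∂F_i/∂v) dv.
  For the x component: f_1(F) = -4*u*v - 10*v^2 - 4; d F_1 = (0) du + (-6*v) dv
  For the y component: f_2(F) = 6*v^2; d F_2 = (2*v) du + (2*u - 2*v) dv
  For the z component: f_3(F) = -4*u*v + 5*v^2 + 1; d F_3 = (0) du + (6*v) dv
Combining and collecting du, dv coefficients:
  coeff of du: 12*v^3
  coeff of dv: 6*v*(2*u*v + 13*v^2 + 5)
F^* omega = (12*v^3) du + (6*v*(2*u*v + 13*v^2 + 5)) dv.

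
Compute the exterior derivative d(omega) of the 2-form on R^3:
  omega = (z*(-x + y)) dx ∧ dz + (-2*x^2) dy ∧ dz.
d(omega) = (-4*x - z) dx ∧ dy ∧ dz

For a 2-form omega = sum_{i<j} g_{ij} dx_i ∧ dx_j, the exterior derivative is
  d(omega) = sum_{i<j} d(g_{ij}) ∧ dx_i ∧ dx_j = sum_{i<j, k} (∂g_{ij}/∂x_k) dx_k ∧ dx_i ∧ dx_j.
Expand each term, using dx_k ∧ dx_i ∧ dx_j = sgn(permutation) dx_{(a)} ∧ dx_{(b)} ∧ dx_{(c)} with (a < b < c) sorted:
  d(z*(-x + y)) includes (∂/∂y)(z*(-x + y)) dy = (z) dy, which multiplied by dx ∧ dz gives (-z) dx ∧ dy ∧ dz
  d(-2*x^2) includes (∂/∂x)(-2*x^2) dx = (-4*x) dx, which multiplied by dy ∧ dz gives (-4*x) dx ∧ dy ∧ dz
Collecting like 3-forms: d(omega) = (-4*x - z) dx ∧ dy ∧ dz.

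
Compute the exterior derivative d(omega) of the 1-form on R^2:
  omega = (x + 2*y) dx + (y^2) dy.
d(omega) = (-2) dx ∧ dy

For a 1-form omega = sum_i f_i dx_i, the exterior derivative is
  d(omega) = sum_{i < j} (∂f_j/∂x_i - ∂f_i/∂x_j) dx_i ∧ dx_j.
  coefficient of dx ∧ dy: ∂f_2/∂x - ∂f_1/∂y = ∂(y^2)/∂x - ∂(x + 2*y)/∂y = -2
Assembling: d(omega) = (-2) dx ∧ dy.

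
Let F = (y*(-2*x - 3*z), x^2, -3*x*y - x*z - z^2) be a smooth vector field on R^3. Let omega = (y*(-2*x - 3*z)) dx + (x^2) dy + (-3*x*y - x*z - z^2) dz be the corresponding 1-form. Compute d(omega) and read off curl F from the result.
d(omega) = (-3*x) dy ∧ dz + (z) dz ∧ dx + (4*x + 3*z) dx ∧ dy; curl F = (-3*x, z, 4*x + 3*z)

d omega = sum_{i<j} (∂f_j/∂x_i - ∂f_i/∂x_j) dx_i ∧ dx_j. Under the identification (dy ∧ dz, dz ∧ dx, dx ∧ dy) ↔ (e_x, e_y, e_z), the coefficients are exactly the components of curl F. Compute:
  ∂R/∂y - ∂Q/∂z = (-3*x) - (0) = -3*x
  ∂P/∂z - ∂R/∂x = (-3*y) - (-3*y - z) = z
  ∂Q/∂x - ∂P/∂y = (2*x) - (-2*x - 3*z) = 4*x + 3*z.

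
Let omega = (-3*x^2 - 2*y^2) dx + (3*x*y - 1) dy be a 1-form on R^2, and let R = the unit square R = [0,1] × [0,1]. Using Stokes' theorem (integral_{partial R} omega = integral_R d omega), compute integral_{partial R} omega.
integral_(partial R) omega = 7/2

Stokes: integral_partial_R omega = integral_R d omega with d omega = (∂Q/∂x - ∂P/∂y) dx ∧ dy.
  ∂Q/∂x = 3*y
  ∂P/∂y = -4*y
  integrand = ∂Q/∂x - ∂P/∂y = 7*y.
Integrating over R: integral_0^1 integral_0^1 (7*y) dx dy = 7/2.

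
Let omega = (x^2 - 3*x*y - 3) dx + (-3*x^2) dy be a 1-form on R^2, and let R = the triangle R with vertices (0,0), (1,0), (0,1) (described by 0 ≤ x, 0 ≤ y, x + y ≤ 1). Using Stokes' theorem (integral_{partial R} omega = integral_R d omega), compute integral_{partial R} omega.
integral_(partial R) omega = -1/2

Stokes: integral_partial_R omega = integral_R d omega with d omega = (∂Q/∂x - ∂P/∂y) dx ∧ dy.
  ∂Q/∂x = -6*x
  ∂P/∂y = -3*x
  integrand = ∂Q/∂x - ∂P/∂y = -3*x.
Integrating over R: integral_0^1 integral_0^{1-x} (-3*x) dy dx = -1/2.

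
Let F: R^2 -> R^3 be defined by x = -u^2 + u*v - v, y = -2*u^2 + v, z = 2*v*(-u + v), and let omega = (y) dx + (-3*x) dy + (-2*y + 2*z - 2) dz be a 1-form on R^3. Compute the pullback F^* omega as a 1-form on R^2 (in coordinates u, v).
F^* omega = (-8*u^3 + 2*u^2*v + 8*u*v^2 - 14*u*v - 8*v^3 + 5*v^2 + 4*v) du + (-10*u^3 + 24*u^2*v + 5*u^2 - 24*u*v^2 + 2*u*v + 4*u + 16*v^3 - 8*v^2 - 6*v) dv

Using F^*(f dg) = (f ∘ F) d(g ∘ F), substitute each coordinate x_i by F_i(u, v) in f_i, and replace dx_i by d F_i = (∂F_i/∂u) du + (∂F_i/∂v) dv.
  For the x component: f_1(F) = -2*u^2 + v; d F_1 = (-2*u + v) du + (u - 1) dv
  For the y component: f_2(F) = 3*u^2 - 3*u*v + 3*v; d F_2 = (-4*u) du + (1) dv
  For the z component: f_3(F) = 4*u^2 - 4*u*v + 4*v^2 - 2*v - 2; d F_3 = (-2*v) du + (-2*u + 4*v) dv
Combining and collecting du, dv coefficients:
  coeff of du: -8*u^3 + 2*u^2*v + 8*u*v^2 - 14*u*v - 8*v^3 + 5*v^2 + 4*v
  coeff of dv: -10*u^3 + 24*u^2*v + 5*u^2 - 24*u*v^2 + 2*u*v + 4*u + 16*v^3 - 8*v^2 - 6*v
F^* omega = (-8*u^3 + 2*u^2*v + 8*u*v^2 - 14*u*v - 8*v^3 + 5*v^2 + 4*v) du + (-10*u^3 + 24*u^2*v + 5*u^2 - 24*u*v^2 + 2*u*v + 4*u + 16*v^3 - 8*v^2 - 6*v) dv.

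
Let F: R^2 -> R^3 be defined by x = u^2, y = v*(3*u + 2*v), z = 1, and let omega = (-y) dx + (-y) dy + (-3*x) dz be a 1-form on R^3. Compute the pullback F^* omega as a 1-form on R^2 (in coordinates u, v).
F^* omega = (v*(-6*u^2 - 13*u*v - 6*v^2)) du + (v*(-9*u^2 - 18*u*v - 8*v^2)) dv

Using F^*(f dg) = (f ∘ F) d(g ∘ F), substitute each coordinate x_i by F_i(u, v) in f_i, and replace dx_i by d F_i = (∂F_i/∂u) du + (∂F_i/∂v) dv.
  For the x component: f_1(F) = v*(-3*u - 2*v); d F_1 = (2*u) du + (0) dv
  For the y component: f_2(F) = v*(-3*u - 2*v); d F_2 = (3*v) du + (3*u + 4*v) dv
  For the z component: f_3(F) = -3*u^2; d F_3 = (0) du + (0) dv
Combining and collecting du, dv coefficients:
  coeff of du: v*(-6*u^2 - 13*u*v - 6*v^2)
  coeff of dv: v*(-9*u^2 - 18*u*v - 8*v^2)
F^* omega = (v*(-6*u^2 - 13*u*v - 6*v^2)) du + (v*(-9*u^2 - 18*u*v - 8*v^2)) dv.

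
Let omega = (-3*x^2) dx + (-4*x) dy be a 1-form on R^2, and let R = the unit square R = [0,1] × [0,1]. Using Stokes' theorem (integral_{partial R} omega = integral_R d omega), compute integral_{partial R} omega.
integral_(partial R) omega = -4

Stokes: integral_partial_R omega = integral_R d omega with d omega = (∂Q/∂x - ∂P/∂y) dx ∧ dy.
  ∂Q/∂x = -4
  ∂P/∂y = 0
  integrand = ∂Q/∂x - ∂P/∂y = -4.
Integrating over R: integral_0^1 integral_0^1 (-4) dx dy = -4.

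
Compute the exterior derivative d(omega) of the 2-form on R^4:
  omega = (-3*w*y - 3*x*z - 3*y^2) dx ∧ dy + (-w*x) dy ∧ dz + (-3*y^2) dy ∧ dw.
d(omega) = (-w - 3*x) dx ∧ dy ∧ dz + (-3*y) dx ∧ dy ∧ dw + (-x) dy ∧ dz ∧ dw

For a 2-form omega = sum_{i<j} g_{ij} dx_i ∧ dx_j, the exterior derivative is
  d(omega) = sum_{i<j} d(g_{ij}) ∧ dx_i ∧ dx_j = sum_{i<j, k} (∂g_{ij}/∂x_k) dx_k ∧ dx_i ∧ dx_j.
Expand each term, using dx_k ∧ dx_i ∧ dx_j = sgn(permutation) dx_{(a)} ∧ dx_{(b)} ∧ dx_{(c)} with (a < b < c) sorted:
  d(-3*w*y - 3*x*z - 3*y^2) includes (∂/∂z)(-3*w*y - 3*x*z - 3*y^2) dz = (-3*x) dz, which multiplied by dx ∧ dy gives (-3*x) dx ∧ dy ∧ dz
  d(-3*w*y - 3*x*z - 3*y^2) includes (∂/∂w)(-3*w*y - 3*x*z - 3*y^2) dw = (-3*y) dw, which multiplied by dx ∧ dy gives (-3*y) dx ∧ dy ∧ dw
  d(-w*x) includes (∂/∂x)(-w*x) dx = (-w) dx, which multiplied by dy ∧ dz gives (-w) dx ∧ dy ∧ dz
  d(-w*x) includes (∂/∂w)(-w*x) dw = (-x) dw, which multiplied by dy ∧ dz gives (-x) dy ∧ dz ∧ dw
Collecting like 3-forms: d(omega) = (-w - 3*x) dx ∧ dy ∧ dz + (-3*y) dx ∧ dy ∧ dw + (-x) dy ∧ dz ∧ dw.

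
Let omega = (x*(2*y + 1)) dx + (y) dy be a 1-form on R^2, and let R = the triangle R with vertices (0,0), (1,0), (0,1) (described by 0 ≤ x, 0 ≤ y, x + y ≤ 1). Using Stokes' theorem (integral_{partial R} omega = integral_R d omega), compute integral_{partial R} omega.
integral_(partial R) omega = -1/3

Stokes: integral_partial_R omega = integral_R d omega with d omega = (∂Q/∂x - ∂P/∂y) dx ∧ dy.
  ∂Q/∂x = 0
  ∂P/∂y = 2*x
  integrand = ∂Q/∂x - ∂P/∂y = -2*x.
Integrating over R: integral_0^1 integral_0^{1-x} (-2*x) dy dx = -1/3.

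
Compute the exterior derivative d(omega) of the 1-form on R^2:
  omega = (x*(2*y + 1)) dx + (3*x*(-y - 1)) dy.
d(omega) = (-2*x - 3*y - 3) dx ∧ dy

For a 1-form omega = sum_i f_i dx_i, the exterior derivative is
  d(omega) = sum_{i < j} (∂f_j/∂x_i - ∂f_i/∂x_j) dx_i ∧ dx_j.
  coefficient of dx ∧ dy: ∂f_2/∂x - ∂f_1/∂y = ∂(3*x*(-y - 1))/∂x - ∂(x*(2*y + 1))/∂y = -2*x - 3*y - 3
Assembling: d(omega) = (-2*x - 3*y - 3) dx ∧ dy.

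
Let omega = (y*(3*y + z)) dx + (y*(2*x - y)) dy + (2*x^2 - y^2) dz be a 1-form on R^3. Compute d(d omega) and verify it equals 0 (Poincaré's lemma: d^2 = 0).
d(d omega) = 0

Step 1: d omega = sum_{i<j} (∂f_j/∂x_i - ∂f_i/∂x_j) dx_i ∧ dx_j:
  coeff of dx ∧ dy: -4*y - z
  coeff of dx ∧ dz: 4*x - y
  coeff of dy ∧ dz: -2*y
Step 2: Apply d again to each 2-form coefficient. The only possible 3-form in R^3 is dx ∧ dy ∧ dz, with coefficient
  ∂(coeff of dy∧dz)/∂x - ∂(coeff of dx∧dz)/∂y + ∂(coeff of dx∧dy)/∂z
  = ∂/∂x (-2*y) - ∂/∂y (4*x - y) + ∂/∂z (-4*y - z).
Each of these terms simplifies to sums of mixed partials that cancel in pairs. The result is 0 (by equality of mixed partials for smooth functions — Schwarz / Clairaut).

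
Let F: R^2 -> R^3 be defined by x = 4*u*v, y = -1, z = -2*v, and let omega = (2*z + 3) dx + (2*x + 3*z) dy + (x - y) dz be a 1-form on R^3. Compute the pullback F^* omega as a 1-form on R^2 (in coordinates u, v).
F^* omega = (4*v*(3 - 4*v)) du + (-24*u*v + 12*u - 2) dv

Using F^*(f dg) = (f ∘ F) d(g ∘ F), substitute each coordinate x_i by F_i(u, v) in f_i, and replace dx_i by d F_i = (∂F_i/∂u) du + (∂F_i/∂v) dv.
  For the x component: f_1(F) = 3 - 4*v; d F_1 = (4*v) du + (4*u) dv
  For the y component: f_2(F) = 2*v*(4*u - 3); d F_2 = (0) du + (0) dv
  For the z component: f_3(F) = 4*u*v + 1; d F_3 = (0) du + (-2) dv
Combining and collecting du, dv coefficients:
  coeff of du: 4*v*(3 - 4*v)
  coeff of dv: -24*u*v + 12*u - 2
F^* omega = (4*v*(3 - 4*v)) du + (-24*u*v + 12*u - 2) dv.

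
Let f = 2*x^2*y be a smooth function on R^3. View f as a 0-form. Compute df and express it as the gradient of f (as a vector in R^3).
df = (4*x*y) dx + (2*x^2) dy + (0) dz; grad f = (4*x*y, 2*x^2, 0)

For a 0-form f, d f = (∂f/∂x) dx + (∂f/∂y) dy + (∂f/∂z) dz. The components of the vector representation are exactly the entries of grad f in Cartesian coordinates:
  ∂f/∂x = 4*x*y
  ∂f/∂y = 2*x^2
  ∂f/∂z = 0.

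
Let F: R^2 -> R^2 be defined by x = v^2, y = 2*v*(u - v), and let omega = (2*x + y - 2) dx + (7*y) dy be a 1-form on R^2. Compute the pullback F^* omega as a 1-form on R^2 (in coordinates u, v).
F^* omega = (28*v^2*(u - v)) du + (4*v*(7*u^2 - 20*u*v + 14*v^2 - 1)) dv

Using F^*(f dg) = (f ∘ F) d(g ∘ F), substitute each coordinate x_i by F_i(u, v) in f_i, and replace dx_i by d F_i = (∂F_i/∂u) du + (∂F_i/∂v) dv.
  For the x component: f_1(F) = 2*u*v - 2; d F_1 = (0) du + (2*v) dv
  For the y component: f_2(F) = 14*v*(u - v); d F_2 = (2*v) du + (2*u - 4*v) dv
Combining and collecting du, dv coefficients:
  coeff of du: 28*v^2*(u - v)
  coeff of dv: 4*v*(7*u^2 - 20*u*v + 14*v^2 - 1)
F^* omega = (28*v^2*(u - v)) du + (4*v*(7*u^2 - 20*u*v + 14*v^2 - 1)) dv.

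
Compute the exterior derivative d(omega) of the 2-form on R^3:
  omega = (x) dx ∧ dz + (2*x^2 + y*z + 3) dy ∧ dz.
d(omega) = (4*x) dx ∧ dy ∧ dz

For a 2-form omega = sum_{i<j} g_{ij} dx_i ∧ dx_j, the exterior derivative is
  d(omega) = sum_{i<j} d(g_{ij}) ∧ dx_i ∧ dx_j = sum_{i<j, k} (∂g_{ij}/∂x_k) dx_k ∧ dx_i ∧ dx_j.
Expand each term, using dx_k ∧ dx_i ∧ dx_j = sgn(permutation) dx_{(a)} ∧ dx_{(b)} ∧ dx_{(c)} with (a < b < c) sorted:
  d(2*x^2 + y*z + 3) includes (∂/∂x)(2*x^2 + y*z + 3) dx = (4*x) dx, which multiplied by dy ∧ dz gives (4*x) dx ∧ dy ∧ dz
Collecting like 3-forms: d(omega) = (4*x) dx ∧ dy ∧ dz.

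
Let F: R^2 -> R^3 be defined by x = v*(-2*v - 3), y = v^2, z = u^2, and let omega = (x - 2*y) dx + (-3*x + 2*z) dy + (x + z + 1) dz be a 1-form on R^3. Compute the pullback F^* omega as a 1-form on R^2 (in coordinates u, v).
F^* omega = (2*u*(u^2 - 2*v^2 - 3*v + 1)) du + (v*(4*u^2 + 28*v^2 + 42*v + 9)) dv

Using F^*(f dg) = (f ∘ F) d(g ∘ F), substitute each coordinate x_i by F_i(u, v) in f_i, and replace dx_i by d F_i = (∂F_i/∂u) du + (∂F_i/∂v) dv.
  For the x component: f_1(F) = v*(-4*v - 3); d F_1 = (0) du + (-4*v - 3) dv
  For the y component: f_2(F) = 2*u^2 + 6*v^2 + 9*v; d F_2 = (0) du + (2*v) dv
  For the z component: f_3(F) = u^2 - 2*v^2 - 3*v + 1; d F_3 = (2*u) du + (0) dv
Combining and collecting du, dv coefficients:
  coeff of du: 2*u*(u^2 - 2*v^2 - 3*v + 1)
  coeff of dv: v*(4*u^2 + 28*v^2 + 42*v + 9)
F^* omega = (2*u*(u^2 - 2*v^2 - 3*v + 1)) du + (v*(4*u^2 + 28*v^2 + 42*v + 9)) dv.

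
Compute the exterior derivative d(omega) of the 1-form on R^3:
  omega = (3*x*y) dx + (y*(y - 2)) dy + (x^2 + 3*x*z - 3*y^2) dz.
d(omega) = (-3*x) dx ∧ dy + (2*x + 3*z) dx ∧ dz + (-6*y) dy ∧ dz

For a 1-form omega = sum_i f_i dx_i, the exterior derivative is
  d(omega) = sum_{i < j} (∂f_j/∂x_i - ∂f_i/∂x_j) dx_i ∧ dx_j.
  coefficient of dx ∧ dy: ∂f_2/∂x - ∂f_1/∂y = ∂(y*(y - 2))/∂x - ∂(3*x*y)/∂y = -3*x
  coefficient of dx ∧ dz: ∂f_3/∂x - ∂f_1/∂z = ∂(x^2 + 3*x*z - 3*y^2)/∂x - ∂(3*x*y)/∂z = 2*x + 3*z
  coefficient of dy ∧ dz: ∂f_3/∂y - ∂f_2/∂z = ∂(x^2 + 3*x*z - 3*y^2)/∂y - ∂(y*(y - 2))/∂z = -6*y
Assembling: d(omega) = (-3*x) dx ∧ dy + (2*x + 3*z) dx ∧ dz + (-6*y) dy ∧ dz.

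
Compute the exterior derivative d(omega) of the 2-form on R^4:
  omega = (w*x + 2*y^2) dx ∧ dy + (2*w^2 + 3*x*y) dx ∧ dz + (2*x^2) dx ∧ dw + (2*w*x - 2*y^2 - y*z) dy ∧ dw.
d(omega) = (2*w + x) dx ∧ dy ∧ dw + (-3*x) dx ∧ dy ∧ dz + (4*w) dx ∧ dz ∧ dw + (y) dy ∧ dz ∧ dw

For a 2-form omega = sum_{i<j} g_{ij} dx_i ∧ dx_j, the exterior derivative is
  d(omega) = sum_{i<j} d(g_{ij}) ∧ dx_i ∧ dx_j = sum_{i<j, k} (∂g_{ij}/∂x_k) dx_k ∧ dx_i ∧ dx_j.
Expand each term, using dx_k ∧ dx_i ∧ dx_j = sgn(permutation) dx_{(a)} ∧ dx_{(b)} ∧ dx_{(c)} with (a < b < c) sorted:
  d(w*x + 2*y^2) includes (∂/∂w)(w*x + 2*y^2) dw = (x) dw, which multiplied by dx ∧ dy gives (x) dx ∧ dy ∧ dw
  d(2*w^2 + 3*x*y) includes (∂/∂y)(2*w^2 + 3*x*y) dy = (3*x) dy, which multiplied by dx ∧ dz gives (-3*x) dx ∧ dy ∧ dz
  d(2*w^2 + 3*x*y) includes (∂/∂w)(2*w^2 + 3*x*y) dw = (4*w) dw, which multiplied by dx ∧ dz gives (4*w) dx ∧ dz ∧ dw
  d(2*w*x - 2*y^2 - y*z) includes (∂/∂x)(2*w*x - 2*y^2 - y*z) dx = (2*w) dx, which multiplied by dy ∧ dw gives (2*w) dx ∧ dy ∧ dw
  d(2*w*x - 2*y^2 - y*z) includes (∂/∂z)(2*w*x - 2*y^2 - y*z) dz = (-y) dz, which multiplied by dy ∧ dw gives (y) dy ∧ dz ∧ dw
Collecting like 3-forms: d(omega) = (2*w + x) dx ∧ dy ∧ dw + (-3*x) dx ∧ dy ∧ dz + (4*w) dx ∧ dz ∧ dw + (y) dy ∧ dz ∧ dw.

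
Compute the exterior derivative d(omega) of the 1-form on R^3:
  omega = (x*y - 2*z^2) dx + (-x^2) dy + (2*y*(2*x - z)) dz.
d(omega) = (-3*x) dx ∧ dy + (4*y + 4*z) dx ∧ dz + (4*x - 2*z) dy ∧ dz

For a 1-form omega = sum_i f_i dx_i, the exterior derivative is
  d(omega) = sum_{i < j} (∂f_j/∂x_i - ∂f_i/∂x_j) dx_i ∧ dx_j.
  coefficient of dx ∧ dy: ∂f_2/∂x - ∂f_1/∂y = ∂(-x^2)/∂x - ∂(x*y - 2*z^2)/∂y = -3*x
  coefficient of dx ∧ dz: ∂f_3/∂x - ∂f_1/∂z = ∂(2*y*(2*x - z))/∂x - ∂(x*y - 2*z^2)/∂z = 4*y + 4*z
  coefficient of dy ∧ dz: ∂f_3/∂y - ∂f_2/∂z = ∂(2*y*(2*x - z))/∂y - ∂(-x^2)/∂z = 4*x - 2*z
Assembling: d(omega) = (-3*x) dx ∧ dy + (4*y + 4*z) dx ∧ dz + (4*x - 2*z) dy ∧ dz.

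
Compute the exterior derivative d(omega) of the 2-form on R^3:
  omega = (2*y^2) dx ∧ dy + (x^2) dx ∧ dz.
d(omega) = 0

For a 2-form omega = sum_{i<j} g_{ij} dx_i ∧ dx_j, the exterior derivative is
  d(omega) = sum_{i<j} d(g_{ij}) ∧ dx_i ∧ dx_j = sum_{i<j, k} (∂g_{ij}/∂x_k) dx_k ∧ dx_i ∧ dx_j.
Expand each term, using dx_k ∧ dx_i ∧ dx_j = sgn(permutation) dx_{(a)} ∧ dx_{(b)} ∧ dx_{(c)} with (a < b < c) sorted:

Collecting like 3-forms: d(omega) = 0.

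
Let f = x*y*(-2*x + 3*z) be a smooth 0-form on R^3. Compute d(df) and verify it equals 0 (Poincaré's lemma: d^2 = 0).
d(df) = 0

Step 1: df = sum_i (∂f/∂x_i) dx_i = (y*(-4*x + 3*z)) dx + (x*(-2*x + 3*z)) dy + (3*x*y) dz.
Step 2: Apply d again. Using the 1-form formula, the coefficient of dx ∧ dy in d(df) is ∂^2 f/∂x ∂y - ∂^2 f/∂y ∂x = (-4*x + 3*z) - (-4*x + 3*z) = 0 (equality of mixed partials for smooth f).
Similarly for dx ∧ dz and dy ∧ dz — all coefficients vanish. So d(df) = 0.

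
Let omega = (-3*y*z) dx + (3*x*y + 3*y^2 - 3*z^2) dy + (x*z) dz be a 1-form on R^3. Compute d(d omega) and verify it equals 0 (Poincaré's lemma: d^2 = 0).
d(d omega) = 0

Step 1: d omega = sum_{i<j} (∂f_j/∂x_i - ∂f_i/∂x_j) dx_i ∧ dx_j:
  coeff of dx ∧ dy: 3*y + 3*z
  coeff of dx ∧ dz: 3*y + z
  coeff of dy ∧ dz: 6*z
Step 2: Apply d again to each 2-form coefficient. The only possible 3-form in R^3 is dx ∧ dy ∧ dz, with coefficient
  ∂(coeff of dy∧dz)/∂x - ∂(coeff of dx∧dz)/∂y + ∂(coeff of dx∧dy)/∂z
  = ∂/∂x (6*z) - ∂/∂y (3*y + z) + ∂/∂z (3*y + 3*z).
Each of these terms simplifies to sums of mixed partials that cancel in pairs. The result is 0 (by equality of mixed partials for smooth functions — Schwarz / Clairaut).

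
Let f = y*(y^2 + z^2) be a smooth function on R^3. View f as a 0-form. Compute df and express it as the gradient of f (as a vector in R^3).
df = (0) dx + (3*y^2 + z^2) dy + (2*y*z) dz; grad f = (0, 3*y^2 + z^2, 2*y*z)

For a 0-form f, d f = (∂f/∂x) dx + (∂f/∂y) dy + (∂f/∂z) dz. The components of the vector representation are exactly the entries of grad f in Cartesian coordinates:
  ∂f/∂x = 0
  ∂f/∂y = 3*y^2 + z^2
  ∂f/∂z = 2*y*z.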